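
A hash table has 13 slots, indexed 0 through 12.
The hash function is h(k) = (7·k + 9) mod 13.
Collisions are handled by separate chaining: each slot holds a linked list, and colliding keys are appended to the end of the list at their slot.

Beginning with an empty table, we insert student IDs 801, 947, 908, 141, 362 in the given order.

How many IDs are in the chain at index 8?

801 → bucket 0
947 → bucket 8
908 → bucket 8 (collision)
141 → bucket 8 (collision)
362 → bucket 8 (collision)
Final buckets:
0: 801
1: —
2: —
3: —
4: —
5: —
6: —
7: —
8: 947 -> 908 -> 141 -> 362
9: —
10: —
11: —
12: —

4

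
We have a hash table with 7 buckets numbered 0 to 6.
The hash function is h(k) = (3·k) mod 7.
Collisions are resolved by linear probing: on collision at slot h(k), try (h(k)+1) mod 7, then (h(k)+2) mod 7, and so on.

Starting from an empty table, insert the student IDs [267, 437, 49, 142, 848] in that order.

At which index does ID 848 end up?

4

267 hashes to 3; slot 3 is free => place at 3.
437 hashes to 2; slot 2 is free => place at 2.
49 hashes to 0; slot 0 is free => place at 0.
142 hashes to 6; slot 6 is free => place at 6.
848 hashes to 3; 3 taken => place at 4.
Table: [49, ., 437, 267, 848, ., 142]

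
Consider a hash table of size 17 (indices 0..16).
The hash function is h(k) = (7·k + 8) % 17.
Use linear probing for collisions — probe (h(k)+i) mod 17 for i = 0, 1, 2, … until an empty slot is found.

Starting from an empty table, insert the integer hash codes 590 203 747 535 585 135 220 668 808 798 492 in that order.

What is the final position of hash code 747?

590: h=7 → slot 7
203: h=1 → slot 1
747: h=1, probe 1,2 → slot 2
535: h=13 → slot 13
585: h=6 → slot 6
135: h=1, probe 1,2,3 → slot 3
220: h=1, probe 1,2,3,4 → slot 4
668: h=9 → slot 9
808: h=3, probe 3,4,5 → slot 5
798: h=1, probe 1,2,3,4,5,6,7,8 → slot 8
492: h=1, probe 1,2,3,4,5,6,7,8,9,10 → slot 10
Table: [∅, 203, 747, 135, 220, 808, 585, 590, 798, 668, 492, ∅, ∅, 535, ∅, ∅, ∅]

2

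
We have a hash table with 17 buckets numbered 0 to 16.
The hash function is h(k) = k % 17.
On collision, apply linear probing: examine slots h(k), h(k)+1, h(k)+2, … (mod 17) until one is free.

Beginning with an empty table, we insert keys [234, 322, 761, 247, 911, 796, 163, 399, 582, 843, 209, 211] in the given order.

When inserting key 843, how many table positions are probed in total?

3

234: h=13 -> slot 13
322: h=16 -> slot 16
761: h=13, probe 13,14 -> slot 14
247: h=9 -> slot 9
911: h=10 -> slot 10
796: h=14, probe 14,15 -> slot 15
163: h=10, probe 10,11 -> slot 11
399: h=8 -> slot 8
582: h=4 -> slot 4
843: h=10, probe 10,11,12 -> slot 12
209: h=5 -> slot 5
211: h=7 -> slot 7
Table: [_, _, _, _, 582, 209, _, 211, 399, 247, 911, 163, 843, 234, 761, 796, 322]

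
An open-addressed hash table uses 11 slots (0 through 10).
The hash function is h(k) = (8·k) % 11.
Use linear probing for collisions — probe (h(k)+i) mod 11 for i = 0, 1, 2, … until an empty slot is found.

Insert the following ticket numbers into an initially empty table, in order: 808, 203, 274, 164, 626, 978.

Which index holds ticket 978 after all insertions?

6

Insert 808: h=7, slot 7 empty => index 7.
Insert 203: h=7, slot 7 occupied => index 8.
Insert 274: h=3, slot 3 empty => index 3.
Insert 164: h=3, slot 3 occupied => index 4.
Insert 626: h=3, slots 3,4 occupied => index 5.
Insert 978: h=3, slots 3,4,5 occupied => index 6.
Table: [-, -, -, 274, 164, 626, 978, 808, 203, -, -]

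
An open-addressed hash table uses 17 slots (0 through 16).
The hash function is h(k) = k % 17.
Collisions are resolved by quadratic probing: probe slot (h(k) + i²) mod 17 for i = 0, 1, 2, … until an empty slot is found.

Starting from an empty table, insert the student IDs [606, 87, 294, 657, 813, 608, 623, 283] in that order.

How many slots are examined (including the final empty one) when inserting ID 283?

4

Insert 606: h=11, slot 11 empty -> index 11.
Insert 87: h=2, slot 2 empty -> index 2.
Insert 294: h=5, slot 5 empty -> index 5.
Insert 657: h=11, slot 11 occupied -> index 12.
Insert 813: h=14, slot 14 empty -> index 14.
Insert 608: h=13, slot 13 empty -> index 13.
Insert 623: h=11, slots 11,12 occupied -> index 15.
Insert 283: h=11, slots 11,12,15 occupied -> index 3.
Table: [., ., 87, 283, ., 294, ., ., ., ., ., 606, 657, 608, 813, 623, .]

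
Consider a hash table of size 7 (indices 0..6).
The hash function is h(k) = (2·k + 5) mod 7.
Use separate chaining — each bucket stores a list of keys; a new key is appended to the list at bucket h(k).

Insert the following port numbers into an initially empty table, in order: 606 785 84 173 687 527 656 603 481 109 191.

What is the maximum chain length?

606 -> bucket 6
785 -> bucket 0
84 -> bucket 5
173 -> bucket 1
687 -> bucket 0 (collision)
527 -> bucket 2
656 -> bucket 1 (collision)
603 -> bucket 0 (collision)
481 -> bucket 1 (collision)
109 -> bucket 6 (collision)
191 -> bucket 2 (collision)
Final buckets:
0: 785 -> 687 -> 603
1: 173 -> 656 -> 481
2: 527 -> 191
3: _
4: _
5: 84
6: 606 -> 109

3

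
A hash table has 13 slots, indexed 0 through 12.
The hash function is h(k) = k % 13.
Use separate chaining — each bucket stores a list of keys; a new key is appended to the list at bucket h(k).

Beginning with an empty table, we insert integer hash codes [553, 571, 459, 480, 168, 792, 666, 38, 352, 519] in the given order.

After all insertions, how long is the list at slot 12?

Insert 553: h=7, bucket 7 empty -> new chain.
Insert 571: h=12, bucket 12 empty -> new chain.
Insert 459: h=4, bucket 4 empty -> new chain.
Insert 480: h=12, bucket 12 nonempty -> append to chain.
Insert 168: h=12, bucket 12 nonempty -> append to chain.
Insert 792: h=12, bucket 12 nonempty -> append to chain.
Insert 666: h=3, bucket 3 empty -> new chain.
Insert 38: h=12, bucket 12 nonempty -> append to chain.
Insert 352: h=1, bucket 1 empty -> new chain.
Insert 519: h=12, bucket 12 nonempty -> append to chain.
Final buckets:
0: .
1: 352
2: .
3: 666
4: 459
5: .
6: .
7: 553
8: .
9: .
10: .
11: .
12: 571 -> 480 -> 168 -> 792 -> 38 -> 519

6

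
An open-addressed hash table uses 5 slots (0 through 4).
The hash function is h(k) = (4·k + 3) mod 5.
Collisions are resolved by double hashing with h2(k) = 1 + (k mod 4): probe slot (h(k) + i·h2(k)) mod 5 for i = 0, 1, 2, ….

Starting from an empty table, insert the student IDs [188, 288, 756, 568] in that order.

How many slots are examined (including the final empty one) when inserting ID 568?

4

188 hashes to 0; slot 0 is free → place at 0.
288 hashes to 0, h2=1; 0 taken → place at 1.
756 hashes to 2; slot 2 is free → place at 2.
568 hashes to 0, h2=1; 0,1,2 taken → place at 3.
Table: [188, 288, 756, 568, -]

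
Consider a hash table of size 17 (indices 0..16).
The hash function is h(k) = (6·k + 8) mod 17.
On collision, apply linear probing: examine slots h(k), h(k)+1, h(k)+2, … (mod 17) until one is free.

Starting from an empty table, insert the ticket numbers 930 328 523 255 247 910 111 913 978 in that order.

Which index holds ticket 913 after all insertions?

930 hashes to 12; slot 12 is free → place at 12.
328 hashes to 4; slot 4 is free → place at 4.
523 hashes to 1; slot 1 is free → place at 1.
255 hashes to 8; slot 8 is free → place at 8.
247 hashes to 11; slot 11 is free → place at 11.
910 hashes to 11; 11,12 taken → place at 13.
111 hashes to 11; 11,12,13 taken → place at 14.
913 hashes to 12; 12,13,14 taken → place at 15.
978 hashes to 11; 11,12,13,14,15 taken → place at 16.
Table: [∅, 523, ∅, ∅, 328, ∅, ∅, ∅, 255, ∅, ∅, 247, 930, 910, 111, 913, 978]

15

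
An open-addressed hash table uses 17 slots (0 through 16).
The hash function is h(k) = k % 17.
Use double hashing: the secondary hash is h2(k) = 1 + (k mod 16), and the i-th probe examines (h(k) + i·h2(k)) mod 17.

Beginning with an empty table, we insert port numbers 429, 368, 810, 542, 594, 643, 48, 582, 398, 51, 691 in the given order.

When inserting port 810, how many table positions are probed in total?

429 hashes to 4; slot 4 is free => place at 4.
368 hashes to 11; slot 11 is free => place at 11.
810 hashes to 11, h2=11; 11 taken => place at 5.
542 hashes to 15; slot 15 is free => place at 15.
594 hashes to 16; slot 16 is free => place at 16.
643 hashes to 14; slot 14 is free => place at 14.
48 hashes to 14, h2=1; 14,15,16 taken => place at 0.
582 hashes to 4, h2=7; 4,11 taken => place at 1.
398 hashes to 7; slot 7 is free => place at 7.
51 hashes to 0, h2=4; 0,4 taken => place at 8.
691 hashes to 11, h2=4; 11,15 taken => place at 2.
Table: [48, 582, 691, ., 429, 810, ., 398, 51, ., ., 368, ., ., 643, 542, 594]

2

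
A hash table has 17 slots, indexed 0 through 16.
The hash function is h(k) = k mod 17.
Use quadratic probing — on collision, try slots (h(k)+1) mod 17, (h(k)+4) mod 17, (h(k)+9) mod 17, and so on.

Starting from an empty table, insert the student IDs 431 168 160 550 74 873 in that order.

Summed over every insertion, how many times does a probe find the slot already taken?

Insert 431: h=6, slot 6 empty → index 6.
Insert 168: h=15, slot 15 empty → index 15.
Insert 160: h=7, slot 7 empty → index 7.
Insert 550: h=6, slots 6,7 occupied → index 10.
Insert 74: h=6, slots 6,7,10,15 occupied → index 5.
Insert 873: h=6, slots 6,7,10,15,5 occupied → index 14.
Table: [-, -, -, -, -, 74, 431, 160, -, -, 550, -, -, -, 873, 168, -]

11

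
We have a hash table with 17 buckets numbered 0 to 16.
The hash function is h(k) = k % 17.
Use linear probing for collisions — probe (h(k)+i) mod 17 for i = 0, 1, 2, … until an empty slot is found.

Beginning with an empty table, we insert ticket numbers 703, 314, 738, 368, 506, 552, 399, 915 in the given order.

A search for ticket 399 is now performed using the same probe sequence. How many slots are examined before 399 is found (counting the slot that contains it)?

Insert 703: h=6, slot 6 empty → index 6.
Insert 314: h=8, slot 8 empty → index 8.
Insert 738: h=7, slot 7 empty → index 7.
Insert 368: h=11, slot 11 empty → index 11.
Insert 506: h=13, slot 13 empty → index 13.
Insert 552: h=8, slot 8 occupied → index 9.
Insert 399: h=8, slots 8,9 occupied → index 10.
Insert 915: h=14, slot 14 empty → index 14.
Table: [∅, ∅, ∅, ∅, ∅, ∅, 703, 738, 314, 552, 399, 368, ∅, 506, 915, ∅, ∅]
Lookup 399: h=8, probe 8,9,10 → found at 10.

3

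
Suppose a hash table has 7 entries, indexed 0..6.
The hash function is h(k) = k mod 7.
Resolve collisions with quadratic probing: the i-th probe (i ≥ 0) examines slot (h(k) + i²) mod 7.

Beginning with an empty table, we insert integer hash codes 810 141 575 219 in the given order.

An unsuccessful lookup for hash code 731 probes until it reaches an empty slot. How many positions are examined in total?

810: h=5 => slot 5
141: h=1 => slot 1
575: h=1, probe 1,2 => slot 2
219: h=2, probe 2,3 => slot 3
Table: [., 141, 575, 219, ., 810, .]
Lookup 731: h=3, probe 3,4 → slot 4 empty, not found.

2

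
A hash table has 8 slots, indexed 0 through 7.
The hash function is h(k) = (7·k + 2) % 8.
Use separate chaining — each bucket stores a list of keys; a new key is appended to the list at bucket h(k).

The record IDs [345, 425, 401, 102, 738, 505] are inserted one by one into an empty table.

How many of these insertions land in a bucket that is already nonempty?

345 -> bucket 1
425 -> bucket 1 (collision)
401 -> bucket 1 (collision)
102 -> bucket 4
738 -> bucket 0
505 -> bucket 1 (collision)
Final buckets:
0: 738
1: 345 -> 425 -> 401 -> 505
2: —
3: —
4: 102
5: —
6: —
7: —

3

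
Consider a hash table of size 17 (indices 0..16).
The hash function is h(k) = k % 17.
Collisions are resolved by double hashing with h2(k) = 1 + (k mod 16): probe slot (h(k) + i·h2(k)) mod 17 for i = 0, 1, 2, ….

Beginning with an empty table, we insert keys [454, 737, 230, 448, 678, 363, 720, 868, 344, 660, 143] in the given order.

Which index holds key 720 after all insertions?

8

454: h=12 -> slot 12
737: h=6 -> slot 6
230: h=9 -> slot 9
448: h=6, h2=1, probe 6,7 -> slot 7
678: h=15 -> slot 15
363: h=6, h2=12, probe 6,1 -> slot 1
720: h=6, h2=1, probe 6,7,8 -> slot 8
868: h=1, h2=5, probe 1,6,11 -> slot 11
344: h=4 -> slot 4
660: h=14 -> slot 14
143: h=7, h2=16, probe 7,6,5 -> slot 5
Table: [—, 363, —, —, 344, 143, 737, 448, 720, 230, —, 868, 454, —, 660, 678, —]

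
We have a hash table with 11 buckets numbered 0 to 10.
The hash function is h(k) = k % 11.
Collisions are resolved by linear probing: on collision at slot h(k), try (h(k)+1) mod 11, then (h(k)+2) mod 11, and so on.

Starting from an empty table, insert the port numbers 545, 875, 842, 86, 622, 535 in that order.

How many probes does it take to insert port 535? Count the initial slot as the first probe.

545: h=6 => slot 6
875: h=6, probe 6,7 => slot 7
842: h=6, probe 6,7,8 => slot 8
86: h=9 => slot 9
622: h=6, probe 6,7,8,9,10 => slot 10
535: h=7, probe 7,8,9,10,0 => slot 0
Table: [535, ., ., ., ., ., 545, 875, 842, 86, 622]

5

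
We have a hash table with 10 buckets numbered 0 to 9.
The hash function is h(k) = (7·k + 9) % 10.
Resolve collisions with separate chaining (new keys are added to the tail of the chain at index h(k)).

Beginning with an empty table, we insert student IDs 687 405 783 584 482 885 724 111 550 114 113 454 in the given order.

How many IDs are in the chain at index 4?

2

687 → bucket 8
405 → bucket 4
783 → bucket 0
584 → bucket 7
482 → bucket 3
885 → bucket 4 (collision)
724 → bucket 7 (collision)
111 → bucket 6
550 → bucket 9
114 → bucket 7 (collision)
113 → bucket 0 (collision)
454 → bucket 7 (collision)
Final buckets:
0: 783 -> 113
1: —
2: —
3: 482
4: 405 -> 885
5: —
6: 111
7: 584 -> 724 -> 114 -> 454
8: 687
9: 550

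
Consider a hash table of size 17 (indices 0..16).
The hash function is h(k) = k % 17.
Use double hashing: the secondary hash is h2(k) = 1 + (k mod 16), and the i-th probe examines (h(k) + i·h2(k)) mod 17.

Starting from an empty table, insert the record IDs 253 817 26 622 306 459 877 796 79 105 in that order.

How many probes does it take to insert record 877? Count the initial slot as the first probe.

2

253 hashes to 15; slot 15 is free -> place at 15.
817 hashes to 1; slot 1 is free -> place at 1.
26 hashes to 9; slot 9 is free -> place at 9.
622 hashes to 10; slot 10 is free -> place at 10.
306 hashes to 0; slot 0 is free -> place at 0.
459 hashes to 0, h2=12; 0 taken -> place at 12.
877 hashes to 10, h2=14; 10 taken -> place at 7.
796 hashes to 14; slot 14 is free -> place at 14.
79 hashes to 11; slot 11 is free -> place at 11.
105 hashes to 3; slot 3 is free -> place at 3.
Table: [306, 817, ∅, 105, ∅, ∅, ∅, 877, ∅, 26, 622, 79, 459, ∅, 796, 253, ∅]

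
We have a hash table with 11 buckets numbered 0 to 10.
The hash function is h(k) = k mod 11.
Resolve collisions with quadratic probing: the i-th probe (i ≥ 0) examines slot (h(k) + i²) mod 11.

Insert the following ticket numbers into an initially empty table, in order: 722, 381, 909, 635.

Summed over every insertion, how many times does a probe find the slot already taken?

722 hashes to 7; slot 7 is free => place at 7.
381 hashes to 7; 7 taken => place at 8.
909 hashes to 7; 7,8 taken => place at 0.
635 hashes to 8; 8 taken => place at 9.
Table: [909, -, -, -, -, -, -, 722, 381, 635, -]

4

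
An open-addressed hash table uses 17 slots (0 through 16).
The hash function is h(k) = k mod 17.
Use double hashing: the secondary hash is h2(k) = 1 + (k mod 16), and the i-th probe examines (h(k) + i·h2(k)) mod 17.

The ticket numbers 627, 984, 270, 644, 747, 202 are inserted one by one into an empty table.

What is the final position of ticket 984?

7

627: h=15 -> slot 15
984: h=15, h2=9, probe 15,7 -> slot 7
270: h=15, h2=15, probe 15,13 -> slot 13
644: h=15, h2=5, probe 15,3 -> slot 3
747: h=16 -> slot 16
202: h=15, h2=11, probe 15,9 -> slot 9
Table: [-, -, -, 644, -, -, -, 984, -, 202, -, -, -, 270, -, 627, 747]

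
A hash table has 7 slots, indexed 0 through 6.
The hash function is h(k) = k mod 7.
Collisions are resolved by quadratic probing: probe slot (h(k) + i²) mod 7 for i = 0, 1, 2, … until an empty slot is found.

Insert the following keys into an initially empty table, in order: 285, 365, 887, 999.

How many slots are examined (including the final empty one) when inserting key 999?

285: h=5 => slot 5
365: h=1 => slot 1
887: h=5, probe 5,6 => slot 6
999: h=5, probe 5,6,2 => slot 2
Table: [-, 365, 999, -, -, 285, 887]

3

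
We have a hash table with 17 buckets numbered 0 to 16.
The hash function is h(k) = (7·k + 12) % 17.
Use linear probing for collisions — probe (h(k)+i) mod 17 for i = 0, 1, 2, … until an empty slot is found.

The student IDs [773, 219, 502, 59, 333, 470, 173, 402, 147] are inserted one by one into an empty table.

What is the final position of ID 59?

Insert 773: h=0, slot 0 empty → index 0.
Insert 219: h=15, slot 15 empty → index 15.
Insert 502: h=7, slot 7 empty → index 7.
Insert 59: h=0, slot 0 occupied → index 1.
Insert 333: h=14, slot 14 empty → index 14.
Insert 470: h=4, slot 4 empty → index 4.
Insert 173: h=16, slot 16 empty → index 16.
Insert 402: h=4, slot 4 occupied → index 5.
Insert 147: h=4, slots 4,5 occupied → index 6.
Table: [773, 59, ∅, ∅, 470, 402, 147, 502, ∅, ∅, ∅, ∅, ∅, ∅, 333, 219, 173]

1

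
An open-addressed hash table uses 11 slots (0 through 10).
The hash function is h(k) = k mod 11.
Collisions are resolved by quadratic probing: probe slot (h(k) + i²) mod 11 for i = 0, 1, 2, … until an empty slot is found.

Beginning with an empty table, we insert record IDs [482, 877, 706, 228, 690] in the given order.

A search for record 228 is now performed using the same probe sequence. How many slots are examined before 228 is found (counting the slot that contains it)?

482: h=9 → slot 9
877: h=8 → slot 8
706: h=2 → slot 2
228: h=8, probe 8,9,1 → slot 1
690: h=8, probe 8,9,1,6 → slot 6
Table: [∅, 228, 706, ∅, ∅, ∅, 690, ∅, 877, 482, ∅]
Lookup 228: h=8, probe 8,9,1 → found at 1.

3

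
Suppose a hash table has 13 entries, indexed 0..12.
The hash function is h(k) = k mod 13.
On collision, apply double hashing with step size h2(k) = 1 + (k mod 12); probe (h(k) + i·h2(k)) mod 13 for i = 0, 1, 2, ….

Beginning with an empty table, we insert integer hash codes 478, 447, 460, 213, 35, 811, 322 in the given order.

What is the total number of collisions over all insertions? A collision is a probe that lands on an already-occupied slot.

Insert 478: h=10, slot 10 empty => index 10.
Insert 447: h=5, slot 5 empty => index 5.
Insert 460: h=5, h2=5, slots 5,10 occupied => index 2.
Insert 213: h=5, h2=10, slots 5,2 occupied => index 12.
Insert 35: h=9, slot 9 empty => index 9.
Insert 811: h=5, h2=8, slot 5 occupied => index 0.
Insert 322: h=10, h2=11, slot 10 occupied => index 8.
Table: [811, ∅, 460, ∅, ∅, 447, ∅, ∅, 322, 35, 478, ∅, 213]

6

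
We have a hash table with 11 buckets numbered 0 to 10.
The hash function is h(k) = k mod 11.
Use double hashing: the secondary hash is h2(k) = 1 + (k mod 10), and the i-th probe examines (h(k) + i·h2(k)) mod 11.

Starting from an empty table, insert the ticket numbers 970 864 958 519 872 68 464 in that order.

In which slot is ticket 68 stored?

9

Insert 970: h=2, slot 2 empty -> index 2.
Insert 864: h=6, slot 6 empty -> index 6.
Insert 958: h=1, slot 1 empty -> index 1.
Insert 519: h=2, h2=10, slots 2,1 occupied -> index 0.
Insert 872: h=3, slot 3 empty -> index 3.
Insert 68: h=2, h2=9, slots 2,0 occupied -> index 9.
Insert 464: h=2, h2=5, slot 2 occupied -> index 7.
Table: [519, 958, 970, 872, ., ., 864, 464, ., 68, .]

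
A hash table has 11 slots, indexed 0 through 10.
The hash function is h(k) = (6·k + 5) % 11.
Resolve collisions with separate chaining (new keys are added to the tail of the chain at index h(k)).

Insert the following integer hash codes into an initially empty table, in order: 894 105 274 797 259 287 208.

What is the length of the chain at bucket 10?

Insert 894: h=1, bucket 1 empty -> new chain.
Insert 105: h=8, bucket 8 empty -> new chain.
Insert 274: h=10, bucket 10 empty -> new chain.
Insert 797: h=2, bucket 2 empty -> new chain.
Insert 259: h=8, bucket 8 nonempty -> append to chain.
Insert 287: h=0, bucket 0 empty -> new chain.
Insert 208: h=10, bucket 10 nonempty -> append to chain.
Final buckets:
0: 287
1: 894
2: 797
3: -
4: -
5: -
6: -
7: -
8: 105 -> 259
9: -
10: 274 -> 208

2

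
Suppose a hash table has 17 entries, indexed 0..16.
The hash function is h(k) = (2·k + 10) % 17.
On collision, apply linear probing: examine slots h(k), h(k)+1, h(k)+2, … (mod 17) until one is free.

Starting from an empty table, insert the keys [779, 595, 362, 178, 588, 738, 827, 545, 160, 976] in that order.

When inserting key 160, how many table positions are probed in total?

779: h=4 -> slot 4
595: h=10 -> slot 10
362: h=3 -> slot 3
178: h=9 -> slot 9
588: h=13 -> slot 13
738: h=7 -> slot 7
827: h=15 -> slot 15
545: h=12 -> slot 12
160: h=7, probe 7,8 -> slot 8
976: h=7, probe 7,8,9,10,11 -> slot 11
Table: [∅, ∅, ∅, 362, 779, ∅, ∅, 738, 160, 178, 595, 976, 545, 588, ∅, 827, ∅]

2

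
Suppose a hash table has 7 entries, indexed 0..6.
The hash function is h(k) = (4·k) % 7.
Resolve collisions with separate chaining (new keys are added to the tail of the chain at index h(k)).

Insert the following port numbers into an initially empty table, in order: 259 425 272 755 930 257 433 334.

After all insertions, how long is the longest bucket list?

259 -> bucket 0
425 -> bucket 6
272 -> bucket 3
755 -> bucket 3 (collision)
930 -> bucket 3 (collision)
257 -> bucket 6 (collision)
433 -> bucket 3 (collision)
334 -> bucket 6 (collision)
Final buckets:
0: 259
1: .
2: .
3: 272 -> 755 -> 930 -> 433
4: .
5: .
6: 425 -> 257 -> 334

4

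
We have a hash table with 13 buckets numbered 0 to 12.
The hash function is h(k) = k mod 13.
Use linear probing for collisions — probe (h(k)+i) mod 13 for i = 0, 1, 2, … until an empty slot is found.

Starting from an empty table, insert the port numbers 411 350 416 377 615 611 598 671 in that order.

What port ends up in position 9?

Insert 411: h=8, slot 8 empty → index 8.
Insert 350: h=12, slot 12 empty → index 12.
Insert 416: h=0, slot 0 empty → index 0.
Insert 377: h=0, slot 0 occupied → index 1.
Insert 615: h=4, slot 4 empty → index 4.
Insert 611: h=0, slots 0,1 occupied → index 2.
Insert 598: h=0, slots 0,1,2 occupied → index 3.
Insert 671: h=8, slot 8 occupied → index 9.
Table: [416, 377, 611, 598, 615, —, —, —, 411, 671, —, —, 350]

671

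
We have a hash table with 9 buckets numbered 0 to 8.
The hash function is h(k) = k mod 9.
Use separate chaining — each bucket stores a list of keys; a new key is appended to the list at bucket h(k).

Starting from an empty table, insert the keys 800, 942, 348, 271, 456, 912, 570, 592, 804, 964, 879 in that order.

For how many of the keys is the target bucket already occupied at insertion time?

6

800 → bucket 8
942 → bucket 6
348 → bucket 6 (collision)
271 → bucket 1
456 → bucket 6 (collision)
912 → bucket 3
570 → bucket 3 (collision)
592 → bucket 7
804 → bucket 3 (collision)
964 → bucket 1 (collision)
879 → bucket 6 (collision)
Final buckets:
0: _
1: 271 -> 964
2: _
3: 912 -> 570 -> 804
4: _
5: _
6: 942 -> 348 -> 456 -> 879
7: 592
8: 800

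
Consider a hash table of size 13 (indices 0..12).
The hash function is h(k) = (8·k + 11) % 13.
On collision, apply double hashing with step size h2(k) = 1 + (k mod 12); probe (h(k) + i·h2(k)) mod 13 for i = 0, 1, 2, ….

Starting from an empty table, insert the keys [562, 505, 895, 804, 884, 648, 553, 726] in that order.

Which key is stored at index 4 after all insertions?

726

Insert 562: h=9, slot 9 empty => index 9.
Insert 505: h=8, slot 8 empty => index 8.
Insert 895: h=8, h2=8, slot 8 occupied => index 3.
Insert 804: h=8, h2=1, slots 8,9 occupied => index 10.
Insert 884: h=11, slot 11 empty => index 11.
Insert 648: h=8, h2=1, slots 8,9,10,11 occupied => index 12.
Insert 553: h=2, slot 2 empty => index 2.
Insert 726: h=8, h2=7, slots 8,2,9,3,10 occupied => index 4.
Table: [∅, ∅, 553, 895, 726, ∅, ∅, ∅, 505, 562, 804, 884, 648]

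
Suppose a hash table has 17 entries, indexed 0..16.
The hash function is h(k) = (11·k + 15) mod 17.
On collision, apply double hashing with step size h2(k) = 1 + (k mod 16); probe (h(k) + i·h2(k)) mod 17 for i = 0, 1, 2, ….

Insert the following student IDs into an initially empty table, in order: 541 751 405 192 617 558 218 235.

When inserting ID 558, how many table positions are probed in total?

4

541: h=16 -> slot 16
751: h=14 -> slot 14
405: h=16, h2=6, probe 16,5 -> slot 5
192: h=2 -> slot 2
617: h=2, h2=10, probe 2,12 -> slot 12
558: h=16, h2=15, probe 16,14,12,10 -> slot 10
218: h=16, h2=11, probe 16,10,4 -> slot 4
235: h=16, h2=12, probe 16,11 -> slot 11
Table: [_, _, 192, _, 218, 405, _, _, _, _, 558, 235, 617, _, 751, _, 541]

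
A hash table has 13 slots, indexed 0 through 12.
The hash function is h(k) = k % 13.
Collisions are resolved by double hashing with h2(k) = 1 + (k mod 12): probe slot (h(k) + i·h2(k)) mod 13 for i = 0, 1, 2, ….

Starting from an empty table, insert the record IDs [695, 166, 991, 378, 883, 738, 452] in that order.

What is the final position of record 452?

2

695 hashes to 6; slot 6 is free → place at 6.
166 hashes to 10; slot 10 is free → place at 10.
991 hashes to 3; slot 3 is free → place at 3.
378 hashes to 1; slot 1 is free → place at 1.
883 hashes to 12; slot 12 is free → place at 12.
738 hashes to 10, h2=7; 10 taken → place at 4.
452 hashes to 10, h2=9; 10,6 taken → place at 2.
Table: [-, 378, 452, 991, 738, -, 695, -, -, -, 166, -, 883]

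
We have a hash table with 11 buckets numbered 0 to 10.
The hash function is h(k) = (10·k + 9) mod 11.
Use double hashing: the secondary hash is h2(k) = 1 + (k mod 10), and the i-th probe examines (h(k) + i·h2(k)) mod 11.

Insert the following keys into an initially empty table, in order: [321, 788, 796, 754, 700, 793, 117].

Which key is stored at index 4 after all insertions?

Insert 321: h=7, slot 7 empty → index 7.
Insert 788: h=2, slot 2 empty → index 2.
Insert 796: h=5, slot 5 empty → index 5.
Insert 754: h=3, slot 3 empty → index 3.
Insert 700: h=2, h2=1, slots 2,3 occupied → index 4.
Insert 793: h=8, slot 8 empty → index 8.
Insert 117: h=2, h2=8, slot 2 occupied → index 10.
Table: [., ., 788, 754, 700, 796, ., 321, 793, ., 117]

700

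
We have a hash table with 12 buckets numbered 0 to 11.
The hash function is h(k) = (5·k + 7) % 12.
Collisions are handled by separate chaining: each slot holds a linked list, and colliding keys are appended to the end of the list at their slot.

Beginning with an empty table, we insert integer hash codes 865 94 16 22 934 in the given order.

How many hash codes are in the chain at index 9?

3

865 → bucket 0
94 → bucket 9
16 → bucket 3
22 → bucket 9 (collision)
934 → bucket 9 (collision)
Final buckets:
0: 865
1: ∅
2: ∅
3: 16
4: ∅
5: ∅
6: ∅
7: ∅
8: ∅
9: 94 -> 22 -> 934
10: ∅
11: ∅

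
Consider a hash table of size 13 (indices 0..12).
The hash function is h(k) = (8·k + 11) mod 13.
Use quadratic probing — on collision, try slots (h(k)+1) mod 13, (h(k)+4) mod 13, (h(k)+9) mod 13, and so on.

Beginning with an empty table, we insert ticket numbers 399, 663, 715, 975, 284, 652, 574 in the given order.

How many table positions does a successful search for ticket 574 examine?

4

Insert 399: h=5, slot 5 empty -> index 5.
Insert 663: h=11, slot 11 empty -> index 11.
Insert 715: h=11, slot 11 occupied -> index 12.
Insert 975: h=11, slots 11,12 occupied -> index 2.
Insert 284: h=8, slot 8 empty -> index 8.
Insert 652: h=1, slot 1 empty -> index 1.
Insert 574: h=1, slots 1,2,5 occupied -> index 10.
Table: [-, 652, 975, -, -, 399, -, -, 284, -, 574, 663, 715]
Lookup 574: h=1, probe 1,2,5,10 → found at 10.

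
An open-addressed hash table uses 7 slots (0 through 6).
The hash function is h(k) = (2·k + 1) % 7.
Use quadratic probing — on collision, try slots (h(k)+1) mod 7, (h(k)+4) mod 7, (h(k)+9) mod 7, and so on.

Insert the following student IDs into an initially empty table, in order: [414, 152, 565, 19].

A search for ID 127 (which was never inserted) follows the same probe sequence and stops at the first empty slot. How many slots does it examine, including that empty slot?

3

414: h=3 -> slot 3
152: h=4 -> slot 4
565: h=4, probe 4,5 -> slot 5
19: h=4, probe 4,5,1 -> slot 1
Table: [∅, 19, ∅, 414, 152, 565, ∅]
Lookup 127: h=3, probe 3,4,0 → slot 0 empty, not found.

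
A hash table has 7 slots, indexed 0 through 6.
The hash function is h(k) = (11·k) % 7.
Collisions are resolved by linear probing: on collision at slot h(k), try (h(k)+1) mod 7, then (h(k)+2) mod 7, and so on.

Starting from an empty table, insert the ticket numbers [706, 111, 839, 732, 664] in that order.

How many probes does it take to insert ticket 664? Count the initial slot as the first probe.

Insert 706: h=3, slot 3 empty → index 3.
Insert 111: h=3, slot 3 occupied → index 4.
Insert 839: h=3, slots 3,4 occupied → index 5.
Insert 732: h=2, slot 2 empty → index 2.
Insert 664: h=3, slots 3,4,5 occupied → index 6.
Table: [-, -, 732, 706, 111, 839, 664]

4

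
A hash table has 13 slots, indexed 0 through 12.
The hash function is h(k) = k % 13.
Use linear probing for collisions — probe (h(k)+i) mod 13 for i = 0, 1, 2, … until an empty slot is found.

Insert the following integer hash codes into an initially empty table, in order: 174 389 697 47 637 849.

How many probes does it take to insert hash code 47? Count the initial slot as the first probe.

174 hashes to 5; slot 5 is free → place at 5.
389 hashes to 12; slot 12 is free → place at 12.
697 hashes to 8; slot 8 is free → place at 8.
47 hashes to 8; 8 taken → place at 9.
637 hashes to 0; slot 0 is free → place at 0.
849 hashes to 4; slot 4 is free → place at 4.
Table: [637, _, _, _, 849, 174, _, _, 697, 47, _, _, 389]

2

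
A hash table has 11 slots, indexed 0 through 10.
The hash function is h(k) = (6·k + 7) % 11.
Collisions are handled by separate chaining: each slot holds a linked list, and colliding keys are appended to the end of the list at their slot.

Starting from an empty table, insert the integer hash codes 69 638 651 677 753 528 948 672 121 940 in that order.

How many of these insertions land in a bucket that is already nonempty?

4

Insert 69: h=3, bucket 3 empty -> new chain.
Insert 638: h=7, bucket 7 empty -> new chain.
Insert 651: h=8, bucket 8 empty -> new chain.
Insert 677: h=10, bucket 10 empty -> new chain.
Insert 753: h=4, bucket 4 empty -> new chain.
Insert 528: h=7, bucket 7 nonempty -> append to chain.
Insert 948: h=8, bucket 8 nonempty -> append to chain.
Insert 672: h=2, bucket 2 empty -> new chain.
Insert 121: h=7, bucket 7 nonempty -> append to chain.
Insert 940: h=4, bucket 4 nonempty -> append to chain.
Final buckets:
0: -
1: -
2: 672
3: 69
4: 753 -> 940
5: -
6: -
7: 638 -> 528 -> 121
8: 651 -> 948
9: -
10: 677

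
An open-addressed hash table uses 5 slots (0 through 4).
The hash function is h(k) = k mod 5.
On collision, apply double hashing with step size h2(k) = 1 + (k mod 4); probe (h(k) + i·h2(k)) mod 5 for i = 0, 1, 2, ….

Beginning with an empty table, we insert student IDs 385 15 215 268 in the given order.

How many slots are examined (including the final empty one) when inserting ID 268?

4

Insert 385: h=0, slot 0 empty => index 0.
Insert 15: h=0, h2=4, slot 0 occupied => index 4.
Insert 215: h=0, h2=4, slots 0,4 occupied => index 3.
Insert 268: h=3, h2=1, slots 3,4,0 occupied => index 1.
Table: [385, 268, ∅, 215, 15]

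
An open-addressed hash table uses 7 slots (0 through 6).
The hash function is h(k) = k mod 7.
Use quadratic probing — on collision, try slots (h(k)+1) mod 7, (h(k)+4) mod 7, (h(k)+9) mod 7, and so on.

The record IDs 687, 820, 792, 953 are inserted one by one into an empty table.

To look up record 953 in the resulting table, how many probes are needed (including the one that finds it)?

4

687 hashes to 1; slot 1 is free => place at 1.
820 hashes to 1; 1 taken => place at 2.
792 hashes to 1; 1,2 taken => place at 5.
953 hashes to 1; 1,2,5 taken => place at 3.
Table: [∅, 687, 820, 953, ∅, 792, ∅]
Lookup 953: h=1, probe 1,2,5,3 → found at 3.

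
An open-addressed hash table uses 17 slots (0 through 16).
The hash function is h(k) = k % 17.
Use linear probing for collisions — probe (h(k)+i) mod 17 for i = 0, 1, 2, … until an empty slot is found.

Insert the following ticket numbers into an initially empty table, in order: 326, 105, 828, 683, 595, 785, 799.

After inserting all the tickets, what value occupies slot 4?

326: h=3 -> slot 3
105: h=3, probe 3,4 -> slot 4
828: h=12 -> slot 12
683: h=3, probe 3,4,5 -> slot 5
595: h=0 -> slot 0
785: h=3, probe 3,4,5,6 -> slot 6
799: h=0, probe 0,1 -> slot 1
Table: [595, 799, —, 326, 105, 683, 785, —, —, —, —, —, 828, —, —, —, —]

105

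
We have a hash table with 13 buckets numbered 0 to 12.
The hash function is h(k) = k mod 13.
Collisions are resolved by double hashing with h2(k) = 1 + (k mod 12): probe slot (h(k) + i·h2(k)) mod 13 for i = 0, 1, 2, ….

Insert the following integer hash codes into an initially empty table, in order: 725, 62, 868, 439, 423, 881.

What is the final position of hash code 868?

2

Insert 725: h=10, slot 10 empty => index 10.
Insert 62: h=10, h2=3, slot 10 occupied => index 0.
Insert 868: h=10, h2=5, slot 10 occupied => index 2.
Insert 439: h=10, h2=8, slot 10 occupied => index 5.
Insert 423: h=7, slot 7 empty => index 7.
Insert 881: h=10, h2=6, slot 10 occupied => index 3.
Table: [62, -, 868, 881, -, 439, -, 423, -, -, 725, -, -]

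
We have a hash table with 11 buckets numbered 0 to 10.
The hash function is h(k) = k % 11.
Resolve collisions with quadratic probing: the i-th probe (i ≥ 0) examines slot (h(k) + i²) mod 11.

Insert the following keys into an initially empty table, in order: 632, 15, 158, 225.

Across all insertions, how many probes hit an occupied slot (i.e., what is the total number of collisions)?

3

Insert 632: h=5, slot 5 empty → index 5.
Insert 15: h=4, slot 4 empty → index 4.
Insert 158: h=4, slots 4,5 occupied → index 8.
Insert 225: h=5, slot 5 occupied → index 6.
Table: [-, -, -, -, 15, 632, 225, -, 158, -, -]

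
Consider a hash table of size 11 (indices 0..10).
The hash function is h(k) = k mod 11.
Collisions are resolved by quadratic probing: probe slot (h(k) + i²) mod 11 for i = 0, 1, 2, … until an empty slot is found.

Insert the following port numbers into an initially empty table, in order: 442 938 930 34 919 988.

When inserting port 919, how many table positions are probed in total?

442 hashes to 2; slot 2 is free => place at 2.
938 hashes to 3; slot 3 is free => place at 3.
930 hashes to 6; slot 6 is free => place at 6.
34 hashes to 1; slot 1 is free => place at 1.
919 hashes to 6; 6 taken => place at 7.
988 hashes to 9; slot 9 is free => place at 9.
Table: [∅, 34, 442, 938, ∅, ∅, 930, 919, ∅, 988, ∅]

2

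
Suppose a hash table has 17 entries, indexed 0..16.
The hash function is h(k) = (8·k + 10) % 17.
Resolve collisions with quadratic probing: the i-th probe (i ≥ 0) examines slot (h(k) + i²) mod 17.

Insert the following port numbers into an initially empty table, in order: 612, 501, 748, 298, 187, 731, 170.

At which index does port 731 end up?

9

612 hashes to 10; slot 10 is free → place at 10.
501 hashes to 6; slot 6 is free → place at 6.
748 hashes to 10; 10 taken → place at 11.
298 hashes to 14; slot 14 is free → place at 14.
187 hashes to 10; 10,11,14 taken → place at 2.
731 hashes to 10; 10,11,14,2 taken → place at 9.
170 hashes to 10; 10,11,14,2,9 taken → place at 1.
Table: [-, 170, 187, -, -, -, 501, -, -, 731, 612, 748, -, -, 298, -, -]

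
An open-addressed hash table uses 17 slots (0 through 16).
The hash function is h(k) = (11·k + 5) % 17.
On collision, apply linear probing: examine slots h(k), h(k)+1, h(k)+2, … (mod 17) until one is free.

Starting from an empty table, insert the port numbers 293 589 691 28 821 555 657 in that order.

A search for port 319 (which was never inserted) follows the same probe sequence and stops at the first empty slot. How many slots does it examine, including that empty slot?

2

293: h=15 → slot 15
589: h=7 → slot 7
691: h=7, probe 7,8 → slot 8
28: h=7, probe 7,8,9 → slot 9
821: h=9, probe 9,10 → slot 10
555: h=7, probe 7,8,9,10,11 → slot 11
657: h=7, probe 7,8,9,10,11,12 → slot 12
Table: [_, _, _, _, _, _, _, 589, 691, 28, 821, 555, 657, _, _, 293, _]
Lookup 319: h=12, probe 12,13 → slot 13 empty, not found.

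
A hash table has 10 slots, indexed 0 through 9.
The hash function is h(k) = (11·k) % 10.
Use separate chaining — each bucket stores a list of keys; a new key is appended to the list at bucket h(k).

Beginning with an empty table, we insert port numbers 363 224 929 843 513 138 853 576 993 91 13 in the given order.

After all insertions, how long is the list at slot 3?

6

363 → bucket 3
224 → bucket 4
929 → bucket 9
843 → bucket 3 (collision)
513 → bucket 3 (collision)
138 → bucket 8
853 → bucket 3 (collision)
576 → bucket 6
993 → bucket 3 (collision)
91 → bucket 1
13 → bucket 3 (collision)
Final buckets:
0: _
1: 91
2: _
3: 363 -> 843 -> 513 -> 853 -> 993 -> 13
4: 224
5: _
6: 576
7: _
8: 138
9: 929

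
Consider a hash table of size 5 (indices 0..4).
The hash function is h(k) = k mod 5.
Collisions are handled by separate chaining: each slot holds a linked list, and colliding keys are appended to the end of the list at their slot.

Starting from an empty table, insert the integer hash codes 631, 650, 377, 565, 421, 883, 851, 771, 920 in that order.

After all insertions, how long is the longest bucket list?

Insert 631: h=1, bucket 1 empty -> new chain.
Insert 650: h=0, bucket 0 empty -> new chain.
Insert 377: h=2, bucket 2 empty -> new chain.
Insert 565: h=0, bucket 0 nonempty -> append to chain.
Insert 421: h=1, bucket 1 nonempty -> append to chain.
Insert 883: h=3, bucket 3 empty -> new chain.
Insert 851: h=1, bucket 1 nonempty -> append to chain.
Insert 771: h=1, bucket 1 nonempty -> append to chain.
Insert 920: h=0, bucket 0 nonempty -> append to chain.
Final buckets:
0: 650 -> 565 -> 920
1: 631 -> 421 -> 851 -> 771
2: 377
3: 883
4: ∅

4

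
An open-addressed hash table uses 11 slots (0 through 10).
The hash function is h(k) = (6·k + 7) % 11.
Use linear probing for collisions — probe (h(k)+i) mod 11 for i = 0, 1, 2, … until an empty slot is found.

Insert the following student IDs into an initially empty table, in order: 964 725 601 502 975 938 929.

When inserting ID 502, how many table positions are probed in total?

964: h=5 -> slot 5
725: h=1 -> slot 1
601: h=5, probe 5,6 -> slot 6
502: h=5, probe 5,6,7 -> slot 7
975: h=5, probe 5,6,7,8 -> slot 8
938: h=3 -> slot 3
929: h=4 -> slot 4
Table: [_, 725, _, 938, 929, 964, 601, 502, 975, _, _]

3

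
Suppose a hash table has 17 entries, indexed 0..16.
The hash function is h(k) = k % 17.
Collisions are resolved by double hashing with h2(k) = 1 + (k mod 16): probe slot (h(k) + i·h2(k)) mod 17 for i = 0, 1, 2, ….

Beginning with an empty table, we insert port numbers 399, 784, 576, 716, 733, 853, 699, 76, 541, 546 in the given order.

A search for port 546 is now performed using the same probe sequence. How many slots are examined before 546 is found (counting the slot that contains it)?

Insert 399: h=8, slot 8 empty => index 8.
Insert 784: h=2, slot 2 empty => index 2.
Insert 576: h=15, slot 15 empty => index 15.
Insert 716: h=2, h2=13, slots 2,15 occupied => index 11.
Insert 733: h=2, h2=14, slot 2 occupied => index 16.
Insert 853: h=3, slot 3 empty => index 3.
Insert 699: h=2, h2=12, slot 2 occupied => index 14.
Insert 76: h=8, h2=13, slot 8 occupied => index 4.
Insert 541: h=14, h2=14, slots 14,11,8 occupied => index 5.
Insert 546: h=2, h2=3, slots 2,5,8,11,14 occupied => index 0.
Table: [546, ∅, 784, 853, 76, 541, ∅, ∅, 399, ∅, ∅, 716, ∅, ∅, 699, 576, 733]
Lookup 546: h=2, h2=3, probe 2,5,8,11,14,0 → found at 0.

6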